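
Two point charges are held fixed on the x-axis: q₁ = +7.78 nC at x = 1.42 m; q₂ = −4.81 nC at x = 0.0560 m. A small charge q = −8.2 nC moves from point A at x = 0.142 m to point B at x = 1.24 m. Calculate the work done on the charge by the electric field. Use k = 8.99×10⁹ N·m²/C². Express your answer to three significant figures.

6.56×10⁻⁶ J

The work done by the electric force is W_field = −ΔU = −q(V_B − V_A) = q(V_A − V_B).
At A: distances to the source charges are 1.28 m, 0.0860 m; V_A = Σ kqᵢ/rᵢ = -448 V.
At B: distances to the source charges are 0.180 m, 1.18 m; V_B = Σ kqᵢ/rᵢ = 352 V.
ΔV = V_B − V_A = 800 V.
W_field = −qΔV = −(-8.20×10⁻⁹ C)(800 V) = 6.56×10⁻⁶ J.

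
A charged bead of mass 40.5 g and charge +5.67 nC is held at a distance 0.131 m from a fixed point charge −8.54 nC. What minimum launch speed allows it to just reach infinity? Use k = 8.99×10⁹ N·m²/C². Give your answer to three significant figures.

To just escape, total mechanical energy must reach zero at infinity: ½mv²_min + U = 0, so ½mv²_min = −U = |kQq|/r.
|U| = |kQq|/r = (8.99×10⁹ N·m²/C²)(8.54×10⁻⁹)(5.67×10⁻⁹)/(0.131) = 3.32×10⁻⁶ J.
v_min = √(2|U|/m) = √(2·3.32×10⁻⁶/0.0405) = 0.0128 m/s.

0.0128 m/s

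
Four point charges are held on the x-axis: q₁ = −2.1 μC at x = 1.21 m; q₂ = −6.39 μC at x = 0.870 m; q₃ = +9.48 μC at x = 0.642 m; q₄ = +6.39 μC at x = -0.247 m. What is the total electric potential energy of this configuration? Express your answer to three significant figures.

-2.15 J

The assembly work is the sum of pairwise potential energies, U = Σ_{i<j} kqᵢqⱼ/rᵢⱼ.
Pair separations: r₁₂ = 0.340 m, r₁₃ = 0.568 m, r₁₄ = 1.46 m, r₂₃ = 0.228 m, r₂₄ = 1.12 m, r₃₄ = 0.889 m.
Summing all 6 pair terms gives U = -2.15 J.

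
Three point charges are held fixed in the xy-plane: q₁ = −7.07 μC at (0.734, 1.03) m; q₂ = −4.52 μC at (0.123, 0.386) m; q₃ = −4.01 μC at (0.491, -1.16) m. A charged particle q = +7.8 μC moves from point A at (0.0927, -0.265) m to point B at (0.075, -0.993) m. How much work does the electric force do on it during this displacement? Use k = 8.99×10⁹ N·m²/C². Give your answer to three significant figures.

-0.0265 J

The work done by the electric force is W_field = −ΔU = −q(V_B − V_A) = q(V_A − V_B).
At A: distances to the source charges are 1.45 m, 0.652 m, 0.980 m; V_A = Σ kqᵢ/rᵢ = -1.43×10⁵ V.
At B: distances to the source charges are 2.13 m, 1.38 m, 0.448 m; V_B = Σ kqᵢ/rᵢ = -1.40×10⁵ V.
ΔV = V_B − V_A = 3390 V.
W_field = −qΔV = −(7.80×10⁻⁶ C)(3390 V) = -0.0265 J.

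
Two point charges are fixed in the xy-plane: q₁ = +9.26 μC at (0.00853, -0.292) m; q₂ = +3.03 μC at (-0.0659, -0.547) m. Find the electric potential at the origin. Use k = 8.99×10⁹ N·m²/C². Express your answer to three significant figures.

3.34×10⁵ V

The total potential is the scalar sum of each charge's contribution, V = Σ kqᵢ/rᵢ.
Distances from the field point to each charge: r₁ = 0.292 m, r₂ = 0.551 m.
V = k[(9.26×10⁻⁶)/(0.292) + (3.03×10⁻⁶)/(0.551)] = 3.34×10⁵ V.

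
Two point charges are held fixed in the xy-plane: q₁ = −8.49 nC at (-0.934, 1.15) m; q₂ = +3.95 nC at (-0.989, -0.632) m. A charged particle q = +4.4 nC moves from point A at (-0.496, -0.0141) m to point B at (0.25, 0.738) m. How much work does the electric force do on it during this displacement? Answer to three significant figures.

The work done by the electric force is W_field = −ΔU = −q(V_B − V_A) = q(V_A − V_B).
At A: distances to the source charges are 1.24 m, 0.790 m; V_A = Σ kqᵢ/rᵢ = -16.4 V.
At B: distances to the source charges are 1.25 m, 1.85 m; V_B = Σ kqᵢ/rᵢ = -41.7 V.
ΔV = V_B − V_A = -25.2 V.
W_field = −qΔV = −(4.40×10⁻⁹ C)(-25.2 V) = 1.11×10⁻⁷ J.

1.11×10⁻⁷ J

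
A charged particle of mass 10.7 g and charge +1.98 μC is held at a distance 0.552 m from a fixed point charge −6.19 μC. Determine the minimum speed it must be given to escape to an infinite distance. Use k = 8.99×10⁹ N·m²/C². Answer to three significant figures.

To just escape, total mechanical energy must reach zero at infinity: ½mv²_min + U = 0, so ½mv²_min = −U = |kQq|/r.
|U| = |kQq|/r = (8.99×10⁹ N·m²/C²)(6.19×10⁻⁶)(1.98×10⁻⁶)/(0.552) = 0.200 J.
v_min = √(2|U|/m) = √(2·0.200/0.0107) = 6.11 m/s.

6.11 m/s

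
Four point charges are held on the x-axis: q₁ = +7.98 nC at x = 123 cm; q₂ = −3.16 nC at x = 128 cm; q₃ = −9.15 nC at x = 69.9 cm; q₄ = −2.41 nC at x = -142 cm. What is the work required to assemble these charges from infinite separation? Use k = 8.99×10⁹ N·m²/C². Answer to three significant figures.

The assembly work is the sum of pairwise potential energies, U = Σ_{i<j} kqᵢqⱼ/rᵢⱼ.
Pair separations: r₁₂ = 0.0500 m, r₁₃ = 0.531 m, r₁₄ = 2.65 m, r₂₃ = 0.581 m, r₂₄ = 2.70 m, r₃₄ = 2.12 m.
Summing all 6 pair terms gives U = -5.27×10⁻⁶ J.

-5.27×10⁻⁶ J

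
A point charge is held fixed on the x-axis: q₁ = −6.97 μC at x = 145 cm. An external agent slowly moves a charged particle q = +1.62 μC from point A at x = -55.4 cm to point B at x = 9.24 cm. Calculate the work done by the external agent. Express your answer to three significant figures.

-0.0241 J

For quasistatic motion the external work equals the change in potential energy: W_ext = qΔV = q(V_B − V_A).
At A: distance to the source charge is 2.00 m; V_A = kq₁/r = -3.13×10⁴ V.
At B: distance to the source charge is 1.36 m; V_B = kq₁/r = -4.62×10⁴ V.
ΔV = V_B − V_A = -1.49×10⁴ V.
W_ext = qΔV = (1.62×10⁻⁶ C)(-1.49×10⁴ V) = -0.0241 J.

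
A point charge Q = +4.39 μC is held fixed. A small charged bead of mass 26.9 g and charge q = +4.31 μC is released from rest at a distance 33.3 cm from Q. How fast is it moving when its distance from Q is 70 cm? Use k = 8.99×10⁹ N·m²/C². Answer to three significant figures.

4.46 m/s

Only the electrostatic force acts, so mechanical energy is conserved: ½mv² = U₁ − U₂ = kQq(1/r₁ − 1/r₂).
U₁ − U₂ = (8.99×10⁹ N·m²/C²)(4.39×10⁻⁶ C)(4.31×10⁻⁶ C)(1/0.333 − 1/0.700) = 0.268 J.
v = √(2·0.268/0.0269) = 4.46 m/s.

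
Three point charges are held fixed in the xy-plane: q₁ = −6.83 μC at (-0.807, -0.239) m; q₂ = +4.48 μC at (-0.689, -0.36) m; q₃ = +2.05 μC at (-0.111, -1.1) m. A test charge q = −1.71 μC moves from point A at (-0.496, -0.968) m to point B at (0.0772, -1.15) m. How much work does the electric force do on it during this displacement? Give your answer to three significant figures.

0.0888 J

The work done by the electric force is W_field = −ΔU = −q(V_B − V_A) = q(V_A − V_B).
At A: distances to the source charges are 0.793 m, 0.638 m, 0.407 m; V_A = Σ kqᵢ/rᵢ = 3.09×10⁴ V.
At B: distances to the source charges are 1.27 m, 1.10 m, 0.195 m; V_B = Σ kqᵢ/rᵢ = 8.29×10⁴ V.
ΔV = V_B − V_A = 5.19×10⁴ V.
W_field = −qΔV = −(-1.71×10⁻⁶ C)(5.19×10⁴ V) = 0.0888 J.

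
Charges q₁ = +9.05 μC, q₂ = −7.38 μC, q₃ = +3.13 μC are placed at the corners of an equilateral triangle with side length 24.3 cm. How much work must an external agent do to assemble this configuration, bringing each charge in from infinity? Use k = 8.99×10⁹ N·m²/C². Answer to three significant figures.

The assembly work is the sum of pairwise potential energies, U = Σ_{i<j} kqᵢqⱼ/rᵢⱼ.
All three pair separations equal the side length, 0.243 m.
U = (-2.47) + (1.05) + (-0.855) = -2.28 J.

-2.28 J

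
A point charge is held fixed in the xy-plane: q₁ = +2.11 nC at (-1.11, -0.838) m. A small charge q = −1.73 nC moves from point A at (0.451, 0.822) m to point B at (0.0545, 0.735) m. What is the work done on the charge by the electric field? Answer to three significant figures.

2.37×10⁻⁹ J

The work done by the electric force is W_field = −ΔU = −q(V_B − V_A) = q(V_A − V_B).
At A: distance to the source charge is 2.28 m; V_A = kq₁/r = 8.32 V.
At B: distance to the source charge is 1.96 m; V_B = kq₁/r = 9.69 V.
ΔV = V_B − V_A = 1.37 V.
W_field = −qΔV = −(-1.73×10⁻⁹ C)(1.37 V) = 2.37×10⁻⁹ J.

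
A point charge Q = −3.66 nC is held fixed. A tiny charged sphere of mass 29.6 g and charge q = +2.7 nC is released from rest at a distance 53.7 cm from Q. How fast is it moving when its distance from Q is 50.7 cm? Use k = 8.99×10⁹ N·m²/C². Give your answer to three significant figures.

Only the electrostatic force acts, so mechanical energy is conserved: ½mv² = U₁ − U₂ = kQq(1/r₁ − 1/r₂).
U₁ − U₂ = (8.99×10⁹ N·m²/C²)(-3.66×10⁻⁹ C)(2.70×10⁻⁹ C)(1/0.537 − 1/0.507) = 9.79×10⁻⁹ J.
v = √(2·9.79×10⁻⁹/0.0296) = 8.13×10⁻⁴ m/s.

8.13×10⁻⁴ m/s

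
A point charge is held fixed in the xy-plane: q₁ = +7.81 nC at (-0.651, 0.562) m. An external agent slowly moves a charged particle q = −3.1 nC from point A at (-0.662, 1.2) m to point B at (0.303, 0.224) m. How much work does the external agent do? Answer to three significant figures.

1.26×10⁻⁷ J

For quasistatic motion the external work equals the change in potential energy: W_ext = qΔV = q(V_B − V_A).
At A: distance to the source charge is 0.638 m; V_A = kq₁/r = 110 V.
At B: distance to the source charge is 1.01 m; V_B = kq₁/r = 69.4 V.
ΔV = V_B − V_A = -40.7 V.
W_ext = qΔV = (-3.10×10⁻⁹ C)(-40.7 V) = 1.26×10⁻⁷ J.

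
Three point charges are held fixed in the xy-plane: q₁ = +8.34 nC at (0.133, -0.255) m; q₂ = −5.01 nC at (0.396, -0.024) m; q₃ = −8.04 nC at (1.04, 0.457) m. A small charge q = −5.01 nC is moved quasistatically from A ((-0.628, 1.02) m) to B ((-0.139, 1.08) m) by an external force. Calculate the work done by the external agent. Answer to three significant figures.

7.28×10⁻⁸ J

For quasistatic motion the external work equals the change in potential energy: W_ext = qΔV = q(V_B − V_A).
At A: distances to the source charges are 1.48 m, 1.46 m, 1.76 m; V_A = Σ kqᵢ/rᵢ = -21.4 V.
At B: distances to the source charges are 1.36 m, 1.23 m, 1.33 m; V_B = Σ kqᵢ/rᵢ = -35.9 V.
ΔV = V_B − V_A = -14.5 V.
W_ext = qΔV = (-5.01×10⁻⁹ C)(-14.5 V) = 7.28×10⁻⁸ J.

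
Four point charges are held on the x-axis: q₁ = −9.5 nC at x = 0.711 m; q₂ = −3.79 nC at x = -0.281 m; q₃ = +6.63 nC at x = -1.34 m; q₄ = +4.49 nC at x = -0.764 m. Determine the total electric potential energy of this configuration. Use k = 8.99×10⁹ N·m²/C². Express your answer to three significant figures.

-2.75×10⁻⁷ J

The work to assemble the configuration equals its total potential energy, U = Σ kqᵢqⱼ/rᵢⱼ over all pairs.
Pair separations: r₁₂ = 0.992 m, r₁₃ = 2.05 m, r₁₄ = 1.48 m, r₂₃ = 1.06 m, r₂₄ = 0.483 m, r₃₄ = 0.576 m.
Summing all 6 pair terms gives U = -2.75×10⁻⁷ J.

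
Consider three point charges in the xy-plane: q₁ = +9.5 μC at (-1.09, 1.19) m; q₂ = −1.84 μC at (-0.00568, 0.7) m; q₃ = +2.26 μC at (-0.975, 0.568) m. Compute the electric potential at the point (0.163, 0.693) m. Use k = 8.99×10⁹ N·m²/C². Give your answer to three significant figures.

The total potential is the scalar sum of each charge's contribution, V = Σ kqᵢ/rᵢ.
Distances from the field point to each charge: r₁ = 1.35 m, r₂ = 0.169 m, r₃ = 1.14 m.
V = k[(9.50×10⁻⁶)/(1.35) + (-1.84×10⁻⁶)/(0.169) + (2.26×10⁻⁶)/(1.14)] = -1.69×10⁴ V.

-1.69×10⁴ V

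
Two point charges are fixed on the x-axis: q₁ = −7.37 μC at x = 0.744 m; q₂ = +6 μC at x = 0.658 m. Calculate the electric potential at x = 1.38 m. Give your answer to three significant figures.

-2.95×10⁴ V

Electric potential is a scalar, so the contributions from each charge add algebraically: V = Σ kqᵢ/rᵢ.
Distances from the field point to each charge: r₁ = 0.636 m, r₂ = 0.722 m.
V = k[(-7.37×10⁻⁶)/(0.636) + (6.00×10⁻⁶)/(0.722)] = -2.95×10⁴ V.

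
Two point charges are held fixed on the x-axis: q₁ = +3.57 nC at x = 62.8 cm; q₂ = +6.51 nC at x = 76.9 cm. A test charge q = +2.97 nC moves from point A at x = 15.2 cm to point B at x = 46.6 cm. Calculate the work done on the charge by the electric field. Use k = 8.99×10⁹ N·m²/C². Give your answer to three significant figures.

-6.80×10⁻⁷ J

The work done by the electric force is W_field = −ΔU = −q(V_B − V_A) = q(V_A − V_B).
At A: distances to the source charges are 0.476 m, 0.617 m; V_A = Σ kqᵢ/rᵢ = 162 V.
At B: distances to the source charges are 0.162 m, 0.303 m; V_B = Σ kqᵢ/rᵢ = 391 V.
ΔV = V_B − V_A = 229 V.
W_field = −qΔV = −(2.97×10⁻⁹ C)(229 V) = -6.80×10⁻⁷ J.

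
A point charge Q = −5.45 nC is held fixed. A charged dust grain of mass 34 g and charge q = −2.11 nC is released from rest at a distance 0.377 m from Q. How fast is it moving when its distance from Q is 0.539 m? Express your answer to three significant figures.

2.20×10⁻³ m/s

Only the electrostatic force acts, so mechanical energy is conserved: ½mv² = U₁ − U₂ = kQq(1/r₁ − 1/r₂).
U₁ − U₂ = (8.99×10⁹ N·m²/C²)(-5.45×10⁻⁹ C)(-2.11×10⁻⁹ C)(1/0.377 − 1/0.539) = 8.24×10⁻⁸ J.
v = √(2·8.24×10⁻⁸/0.0340) = 2.20×10⁻³ m/s.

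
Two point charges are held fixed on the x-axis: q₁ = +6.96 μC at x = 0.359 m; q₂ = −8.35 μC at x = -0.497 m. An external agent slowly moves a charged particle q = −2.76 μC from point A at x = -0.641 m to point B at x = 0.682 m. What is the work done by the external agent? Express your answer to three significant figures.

-1.63 J

For quasistatic motion the external work equals the change in potential energy: W_ext = qΔV = q(V_B − V_A).
At A: distances to the source charges are 1.00 m, 0.144 m; V_A = Σ kqᵢ/rᵢ = -4.59×10⁵ V.
At B: distances to the source charges are 0.323 m, 1.18 m; V_B = Σ kqᵢ/rᵢ = 1.30×10⁵ V.
ΔV = V_B − V_A = 5.89×10⁵ V.
W_ext = qΔV = (-2.76×10⁻⁶ C)(5.89×10⁵ V) = -1.63 J.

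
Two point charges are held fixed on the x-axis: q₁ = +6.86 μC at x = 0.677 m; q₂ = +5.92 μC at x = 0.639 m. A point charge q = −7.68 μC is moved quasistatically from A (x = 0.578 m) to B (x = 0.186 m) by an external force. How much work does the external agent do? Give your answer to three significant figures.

9.62 J

For quasistatic motion the external work equals the change in potential energy: W_ext = qΔV = q(V_B − V_A).
At A: distances to the source charges are 0.0990 m, 0.0610 m; V_A = Σ kqᵢ/rᵢ = 1.50×10⁶ V.
At B: distances to the source charges are 0.491 m, 0.453 m; V_B = Σ kqᵢ/rᵢ = 2.43×10⁵ V.
ΔV = V_B − V_A = -1.25×10⁶ V.
W_ext = qΔV = (-7.68×10⁻⁶ C)(-1.25×10⁶ V) = 9.62 J.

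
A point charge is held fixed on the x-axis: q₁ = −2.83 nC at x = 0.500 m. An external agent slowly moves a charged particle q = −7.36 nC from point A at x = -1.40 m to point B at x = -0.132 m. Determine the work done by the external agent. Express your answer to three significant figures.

1.98×10⁻⁷ J

For quasistatic motion the external work equals the change in potential energy: W_ext = qΔV = q(V_B − V_A).
At A: distance to the source charge is 1.90 m; V_A = kq₁/r = -13.4 V.
At B: distance to the source charge is 0.632 m; V_B = kq₁/r = -40.3 V.
ΔV = V_B − V_A = -26.9 V.
W_ext = qΔV = (-7.36×10⁻⁹ C)(-26.9 V) = 1.98×10⁻⁷ J.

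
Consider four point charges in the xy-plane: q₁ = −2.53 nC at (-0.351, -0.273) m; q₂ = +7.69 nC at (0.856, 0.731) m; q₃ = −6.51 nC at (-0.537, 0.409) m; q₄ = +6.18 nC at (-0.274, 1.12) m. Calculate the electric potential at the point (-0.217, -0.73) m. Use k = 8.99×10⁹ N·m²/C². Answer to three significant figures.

-29.1 V

The total potential is the scalar sum of each charge's contribution, V = Σ kqᵢ/rᵢ.
Distances from the field point to each charge: r₁ = 0.476 m, r₂ = 1.81 m, r₃ = 1.18 m, r₄ = 1.85 m.
V = k[(-2.53×10⁻⁹)/(0.476) + (7.69×10⁻⁹)/(1.81) + (-6.51×10⁻⁹)/(1.18) + (6.18×10⁻⁹)/(1.85)] = -29.1 V.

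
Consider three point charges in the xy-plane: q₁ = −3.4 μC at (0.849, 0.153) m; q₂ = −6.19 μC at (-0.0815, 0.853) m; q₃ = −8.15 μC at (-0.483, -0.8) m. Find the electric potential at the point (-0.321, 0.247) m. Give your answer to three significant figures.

-1.81×10⁵ V

Electric potential is a scalar, so the contributions from each charge add algebraically: V = Σ kqᵢ/rᵢ.
Distances from the field point to each charge: r₁ = 1.17 m, r₂ = 0.652 m, r₃ = 1.06 m.
V = k[(-3.40×10⁻⁶)/(1.17) + (-6.19×10⁻⁶)/(0.652) + (-8.15×10⁻⁶)/(1.06)] = -1.81×10⁵ V.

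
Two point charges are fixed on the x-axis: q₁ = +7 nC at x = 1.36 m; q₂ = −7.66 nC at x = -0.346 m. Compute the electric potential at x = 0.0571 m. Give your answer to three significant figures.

Electric potential is a scalar, so the contributions from each charge add algebraically: V = Σ kqᵢ/rᵢ.
Distances from the field point to each charge: r₁ = 1.30 m, r₂ = 0.403 m.
V = k[(7.00×10⁻⁹)/(1.30) + (-7.66×10⁻⁹)/(0.403)] = -123 V.

-123 V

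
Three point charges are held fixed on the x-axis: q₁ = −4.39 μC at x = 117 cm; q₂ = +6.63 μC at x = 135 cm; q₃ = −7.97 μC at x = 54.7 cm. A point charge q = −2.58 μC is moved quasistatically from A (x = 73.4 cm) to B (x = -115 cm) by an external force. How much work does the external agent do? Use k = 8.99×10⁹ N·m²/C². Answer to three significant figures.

For quasistatic motion the external work equals the change in potential energy: W_ext = qΔV = q(V_B − V_A).
At A: distances to the source charges are 0.436 m, 0.616 m, 0.187 m; V_A = Σ kqᵢ/rᵢ = -3.77×10⁵ V.
At B: distances to the source charges are 2.32 m, 2.50 m, 1.70 m; V_B = Σ kqᵢ/rᵢ = -3.54×10⁴ V.
ΔV = V_B − V_A = 3.42×10⁵ V.
W_ext = qΔV = (-2.58×10⁻⁶ C)(3.42×10⁵ V) = -0.881 J.

-0.881 J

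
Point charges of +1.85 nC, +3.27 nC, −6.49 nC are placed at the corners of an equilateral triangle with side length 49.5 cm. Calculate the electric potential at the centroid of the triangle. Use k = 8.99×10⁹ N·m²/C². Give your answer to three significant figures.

The total potential is the scalar sum of each charge's contribution, V = Σ kqᵢ/rᵢ.
The distance from each vertex to the centroid is a/√3 = 0.286 m.
V = k[(1.85×10⁻⁹)/(0.286) + (3.27×10⁻⁹)/(0.286) + (-6.49×10⁻⁹)/(0.286)] = -43.1 V.

-43.1 V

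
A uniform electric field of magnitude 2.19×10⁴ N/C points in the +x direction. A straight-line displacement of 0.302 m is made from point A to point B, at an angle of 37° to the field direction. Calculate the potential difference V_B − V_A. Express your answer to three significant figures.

Only the component of displacement along E changes the potential: ΔV = −E·d·cosθ.
ΔV = −(2.19×10⁴ V/m)(0.302 m)cos37° = -5280 V.

-5280 V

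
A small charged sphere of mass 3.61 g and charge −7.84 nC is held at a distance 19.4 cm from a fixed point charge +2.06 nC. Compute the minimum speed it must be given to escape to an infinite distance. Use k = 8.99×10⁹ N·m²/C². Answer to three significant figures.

0.0204 m/s

To just escape, total mechanical energy must reach zero at infinity: ½mv²_min + U = 0, so ½mv²_min = −U = |kQq|/r.
|U| = |kQq|/r = (8.99×10⁹ N·m²/C²)(2.06×10⁻⁹)(7.84×10⁻⁹)/(0.194) = 7.48×10⁻⁷ J.
v_min = √(2|U|/m) = √(2·7.48×10⁻⁷/3.61×10⁻³) = 0.0204 m/s.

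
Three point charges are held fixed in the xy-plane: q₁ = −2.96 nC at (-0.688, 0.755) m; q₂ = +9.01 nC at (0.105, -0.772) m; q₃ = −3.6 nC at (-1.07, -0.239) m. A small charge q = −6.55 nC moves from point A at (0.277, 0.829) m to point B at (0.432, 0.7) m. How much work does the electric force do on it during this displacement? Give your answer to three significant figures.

The work done by the electric force is W_field = −ΔU = −q(V_B − V_A) = q(V_A − V_B).
At A: distances to the source charges are 0.968 m, 1.61 m, 1.72 m; V_A = Σ kqᵢ/rᵢ = 3.98 V.
At B: distances to the source charges are 1.12 m, 1.51 m, 1.77 m; V_B = Σ kqᵢ/rᵢ = 11.7 V.
ΔV = V_B − V_A = 7.73 V.
W_field = −qΔV = −(-6.55×10⁻⁹ C)(7.73 V) = 5.07×10⁻⁸ J.

5.07×10⁻⁸ J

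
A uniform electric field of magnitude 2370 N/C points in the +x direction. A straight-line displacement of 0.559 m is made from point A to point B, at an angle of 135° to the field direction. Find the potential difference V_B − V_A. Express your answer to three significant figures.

937 V

Only the component of displacement along E changes the potential: ΔV = −E·d·cosθ.
ΔV = −(2370 V/m)(0.559 m)cos135° = 937 V.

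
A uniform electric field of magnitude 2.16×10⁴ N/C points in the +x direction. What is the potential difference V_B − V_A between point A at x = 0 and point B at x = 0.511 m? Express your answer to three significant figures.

In a uniform field, potential decreases in the direction of E: V_B − V_A = −E·Δx.
V_B − V_A = −(2.16×10⁴ V/m)(0.511 m) = -1.10×10⁴ V.

-1.10×10⁴ V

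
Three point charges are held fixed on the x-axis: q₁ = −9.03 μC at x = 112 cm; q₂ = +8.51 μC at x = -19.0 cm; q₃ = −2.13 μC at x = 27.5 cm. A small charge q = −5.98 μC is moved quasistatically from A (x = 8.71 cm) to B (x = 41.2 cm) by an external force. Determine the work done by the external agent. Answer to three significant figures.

For quasistatic motion the external work equals the change in potential energy: W_ext = qΔV = q(V_B − V_A).
At A: distances to the source charges are 1.03 m, 0.277 m, 0.188 m; V_A = Σ kqᵢ/rᵢ = 9.56×10⁴ V.
At B: distances to the source charges are 0.708 m, 0.602 m, 0.137 m; V_B = Σ kqᵢ/rᵢ = -1.27×10⁵ V.
ΔV = V_B − V_A = -2.23×10⁵ V.
W_ext = qΔV = (-5.98×10⁻⁶ C)(-2.23×10⁵ V) = 1.33 J.

1.33 J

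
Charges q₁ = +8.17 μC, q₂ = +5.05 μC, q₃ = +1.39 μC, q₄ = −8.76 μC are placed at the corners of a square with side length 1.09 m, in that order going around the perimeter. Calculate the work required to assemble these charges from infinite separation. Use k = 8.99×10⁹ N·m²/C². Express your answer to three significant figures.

-0.484 J

The work to assemble the configuration equals its total potential energy, U = Σ kqᵢqⱼ/rᵢⱼ over all pairs.
The four side pairs have separation 1.09 m and the two diagonal pairs 1.54 m.
Summing all 6 pair terms gives U = -0.484 J.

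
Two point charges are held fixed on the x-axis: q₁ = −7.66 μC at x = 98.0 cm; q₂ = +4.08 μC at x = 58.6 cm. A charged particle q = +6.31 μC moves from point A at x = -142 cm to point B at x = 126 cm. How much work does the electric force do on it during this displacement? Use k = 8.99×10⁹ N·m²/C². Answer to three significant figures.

The work done by the electric force is W_field = −ΔU = −q(V_B − V_A) = q(V_A − V_B).
At A: distances to the source charges are 2.40 m, 2.01 m; V_A = Σ kqᵢ/rᵢ = -1.04×10⁴ V.
At B: distances to the source charges are 0.280 m, 0.674 m; V_B = Σ kqᵢ/rᵢ = -1.92×10⁵ V.
ΔV = V_B − V_A = -1.81×10⁵ V.
W_field = −qΔV = −(6.31×10⁻⁶ C)(-1.81×10⁵ V) = 1.14 J.

1.14 J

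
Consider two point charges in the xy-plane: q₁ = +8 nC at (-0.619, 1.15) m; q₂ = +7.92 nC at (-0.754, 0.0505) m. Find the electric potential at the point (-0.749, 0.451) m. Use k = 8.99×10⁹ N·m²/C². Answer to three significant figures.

279 V

Electric potential is a scalar, so the contributions from each charge add algebraically: V = Σ kqᵢ/rᵢ.
Distances from the field point to each charge: r₁ = 0.711 m, r₂ = 0.401 m.
V = k[(8.00×10⁻⁹)/(0.711) + (7.92×10⁻⁹)/(0.401)] = 279 V.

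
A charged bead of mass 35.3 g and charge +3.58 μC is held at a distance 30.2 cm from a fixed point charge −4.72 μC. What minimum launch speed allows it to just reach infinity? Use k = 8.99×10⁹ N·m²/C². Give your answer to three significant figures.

5.34 m/s

To just escape, total mechanical energy must reach zero at infinity: ½mv²_min + U = 0, so ½mv²_min = −U = |kQq|/r.
|U| = |kQq|/r = (8.99×10⁹ N·m²/C²)(4.72×10⁻⁶)(3.58×10⁻⁶)/(0.302) = 0.503 J.
v_min = √(2|U|/m) = √(2·0.503/0.0353) = 5.34 m/s.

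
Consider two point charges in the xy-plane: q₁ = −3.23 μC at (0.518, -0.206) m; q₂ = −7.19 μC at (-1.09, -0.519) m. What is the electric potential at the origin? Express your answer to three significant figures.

-1.06×10⁵ V

The total potential is the scalar sum of each charge's contribution, V = Σ kqᵢ/rᵢ.
Distances from the field point to each charge: r₁ = 0.557 m, r₂ = 1.21 m.
V = k[(-3.23×10⁻⁶)/(0.557) + (-7.19×10⁻⁶)/(1.21)] = -1.06×10⁵ V.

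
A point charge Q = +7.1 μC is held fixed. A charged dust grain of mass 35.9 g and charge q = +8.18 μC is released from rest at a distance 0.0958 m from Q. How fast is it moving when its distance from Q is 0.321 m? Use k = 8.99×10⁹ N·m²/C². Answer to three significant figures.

Only the electrostatic force acts, so mechanical energy is conserved: ½mv² = U₁ − U₂ = kQq(1/r₁ − 1/r₂).
U₁ − U₂ = (8.99×10⁹ N·m²/C²)(7.10×10⁻⁶ C)(8.18×10⁻⁶ C)(1/0.0958 − 1/0.321) = 3.82 J.
v = √(2·3.82/0.0359) = 14.6 m/s.

14.6 m/s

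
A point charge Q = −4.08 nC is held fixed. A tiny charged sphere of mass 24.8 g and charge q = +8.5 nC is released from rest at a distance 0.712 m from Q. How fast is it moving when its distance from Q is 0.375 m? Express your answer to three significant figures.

5.63×10⁻³ m/s

Only the electrostatic force acts, so mechanical energy is conserved: ½mv² = U₁ − U₂ = kQq(1/r₁ − 1/r₂).
U₁ − U₂ = (8.99×10⁹ N·m²/C²)(-4.08×10⁻⁹ C)(8.50×10⁻⁹ C)(1/0.712 − 1/0.375) = 3.94×10⁻⁷ J.
v = √(2·3.94×10⁻⁷/0.0248) = 5.63×10⁻³ m/s.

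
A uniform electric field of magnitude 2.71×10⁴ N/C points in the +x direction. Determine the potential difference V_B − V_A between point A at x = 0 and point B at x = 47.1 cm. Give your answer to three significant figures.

In a uniform field, potential decreases in the direction of E: V_B − V_A = −E·Δx.
V_B − V_A = −(2.71×10⁴ V/m)(0.471 m) = -1.28×10⁴ V.

-1.28×10⁴ V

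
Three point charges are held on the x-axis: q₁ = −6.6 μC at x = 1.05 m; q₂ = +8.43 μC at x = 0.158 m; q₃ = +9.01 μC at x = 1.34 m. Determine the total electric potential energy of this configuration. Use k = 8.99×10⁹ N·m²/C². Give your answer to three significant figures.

The work to assemble the configuration equals its total potential energy, U = Σ kqᵢqⱼ/rᵢⱼ over all pairs.
Pair separations: r₁₂ = 0.892 m, r₁₃ = 0.290 m, r₂₃ = 1.18 m.
U = (-0.561) + (-1.84) + (0.578) = -1.83 J.

-1.83 J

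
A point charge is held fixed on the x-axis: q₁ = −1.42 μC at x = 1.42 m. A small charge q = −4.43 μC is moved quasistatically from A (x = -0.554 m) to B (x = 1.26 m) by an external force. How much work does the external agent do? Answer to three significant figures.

0.325 J

For quasistatic motion the external work equals the change in potential energy: W_ext = qΔV = q(V_B − V_A).
At A: distance to the source charge is 1.97 m; V_A = kq₁/r = -6470 V.
At B: distance to the source charge is 0.160 m; V_B = kq₁/r = -7.98×10⁴ V.
ΔV = V_B − V_A = -7.33×10⁴ V.
W_ext = qΔV = (-4.43×10⁻⁶ C)(-7.33×10⁴ V) = 0.325 J.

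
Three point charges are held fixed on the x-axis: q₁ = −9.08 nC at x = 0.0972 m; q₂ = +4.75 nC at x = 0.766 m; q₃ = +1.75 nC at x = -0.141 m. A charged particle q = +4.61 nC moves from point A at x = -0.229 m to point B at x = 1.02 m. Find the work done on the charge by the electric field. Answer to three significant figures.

The work done by the electric force is W_field = −ΔU = −q(V_B − V_A) = q(V_A − V_B).
At A: distances to the source charges are 0.326 m, 0.995 m, 0.0880 m; V_A = Σ kqᵢ/rᵢ = -28.5 V.
At B: distances to the source charges are 0.923 m, 0.254 m, 1.16 m; V_B = Σ kqᵢ/rᵢ = 93.2 V.
ΔV = V_B − V_A = 122 V.
W_field = −qΔV = −(4.61×10⁻⁹ C)(122 V) = -5.61×10⁻⁷ J.

-5.61×10⁻⁷ J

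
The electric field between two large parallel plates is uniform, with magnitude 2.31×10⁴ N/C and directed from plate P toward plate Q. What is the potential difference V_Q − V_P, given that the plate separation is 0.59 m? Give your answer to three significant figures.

In a uniform field, potential decreases in the direction of E: ΔV = −E·d for a displacement d parallel to E.
Going from P to Q is a displacement of 0.59 m along the field, so V_Q − V_P = −Ed = -1.36×10⁴ V.

-1.36×10⁴ V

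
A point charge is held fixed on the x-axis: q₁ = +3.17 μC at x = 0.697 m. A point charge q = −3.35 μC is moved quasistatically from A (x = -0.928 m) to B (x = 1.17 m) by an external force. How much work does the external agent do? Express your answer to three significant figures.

For quasistatic motion the external work equals the change in potential energy: W_ext = qΔV = q(V_B − V_A).
At A: distance to the source charge is 1.62 m; V_A = kq₁/r = 1.75×10⁴ V.
At B: distance to the source charge is 0.473 m; V_B = kq₁/r = 6.03×10⁴ V.
ΔV = V_B − V_A = 4.27×10⁴ V.
W_ext = qΔV = (-3.35×10⁻⁶ C)(4.27×10⁴ V) = -0.143 J.

-0.143 J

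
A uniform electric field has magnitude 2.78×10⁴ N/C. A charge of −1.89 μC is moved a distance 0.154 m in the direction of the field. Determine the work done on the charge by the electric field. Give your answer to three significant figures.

The potential change for a displacement 0.154 m in the direction of the field is ΔV = −Ed = -4280 V.
W_field = −qΔV = -8.09×10⁻³ J.

-8.09×10⁻³ J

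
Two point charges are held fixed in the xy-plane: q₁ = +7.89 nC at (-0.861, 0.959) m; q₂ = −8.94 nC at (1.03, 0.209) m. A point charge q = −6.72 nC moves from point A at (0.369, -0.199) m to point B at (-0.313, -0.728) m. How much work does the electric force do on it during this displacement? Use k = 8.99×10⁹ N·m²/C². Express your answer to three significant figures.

3.52×10⁻⁷ J

The work done by the electric force is W_field = −ΔU = −q(V_B − V_A) = q(V_A − V_B).
At A: distances to the source charges are 1.69 m, 0.777 m; V_A = Σ kqᵢ/rᵢ = -61.5 V.
At B: distances to the source charges are 1.77 m, 1.64 m; V_B = Σ kqᵢ/rᵢ = -9.09 V.
ΔV = V_B − V_A = 52.4 V.
W_field = −qΔV = −(-6.72×10⁻⁹ C)(52.4 V) = 3.52×10⁻⁷ J.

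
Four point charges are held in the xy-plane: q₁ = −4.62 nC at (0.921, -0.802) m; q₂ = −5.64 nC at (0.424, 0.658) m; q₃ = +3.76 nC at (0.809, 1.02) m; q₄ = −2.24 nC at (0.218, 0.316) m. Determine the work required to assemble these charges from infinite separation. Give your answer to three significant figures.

-2.19×10⁻⁸ J

The assembly work is the sum of pairwise potential energies, U = Σ_{i<j} kqᵢqⱼ/rᵢⱼ.
Pair separations: r₁₂ = 1.54 m, r₁₃ = 1.83 m, r₁₄ = 1.32 m, r₂₃ = 0.528 m, r₂₄ = 0.399 m, r₃₄ = 0.919 m.
Summing all 6 pair terms gives U = -2.19×10⁻⁸ J.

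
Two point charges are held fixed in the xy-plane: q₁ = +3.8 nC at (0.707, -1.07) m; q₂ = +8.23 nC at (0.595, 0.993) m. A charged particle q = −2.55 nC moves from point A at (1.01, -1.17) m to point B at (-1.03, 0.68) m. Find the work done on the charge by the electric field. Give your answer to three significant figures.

The work done by the electric force is W_field = −ΔU = −q(V_B − V_A) = q(V_A − V_B).
At A: distances to the source charges are 0.319 m, 2.20 m; V_A = Σ kqᵢ/rᵢ = 141 V.
At B: distances to the source charges are 2.47 m, 1.65 m; V_B = Σ kqᵢ/rᵢ = 58.6 V.
ΔV = V_B − V_A = -82.1 V.
W_field = −qΔV = −(-2.55×10⁻⁹ C)(-82.1 V) = -2.09×10⁻⁷ J.

-2.09×10⁻⁷ J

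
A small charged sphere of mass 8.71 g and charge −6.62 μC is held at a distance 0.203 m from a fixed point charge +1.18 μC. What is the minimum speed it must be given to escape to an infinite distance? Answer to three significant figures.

To just escape, total mechanical energy must reach zero at infinity: ½mv²_min + U = 0, so ½mv²_min = −U = |kQq|/r.
|U| = |kQq|/r = (8.99×10⁹ N·m²/C²)(1.18×10⁻⁶)(6.62×10⁻⁶)/(0.203) = 0.346 J.
v_min = √(2|U|/m) = √(2·0.346/8.71×10⁻³) = 8.91 m/s.

8.91 m/s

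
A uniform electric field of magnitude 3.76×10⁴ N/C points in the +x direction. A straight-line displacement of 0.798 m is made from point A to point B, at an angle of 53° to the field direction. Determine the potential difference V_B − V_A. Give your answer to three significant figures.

-1.81×10⁴ V

Only the component of displacement along E changes the potential: ΔV = −E·d·cosθ.
ΔV = −(3.76×10⁴ V/m)(0.798 m)cos53° = -1.81×10⁴ V.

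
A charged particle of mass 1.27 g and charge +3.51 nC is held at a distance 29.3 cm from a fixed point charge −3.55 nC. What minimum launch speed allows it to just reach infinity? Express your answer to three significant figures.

0.0245 m/s

To just escape, total mechanical energy must reach zero at infinity: ½mv²_min + U = 0, so ½mv²_min = −U = |kQq|/r.
|U| = |kQq|/r = (8.99×10⁹ N·m²/C²)(3.55×10⁻⁹)(3.51×10⁻⁹)/(0.293) = 3.82×10⁻⁷ J.
v_min = √(2|U|/m) = √(2·3.82×10⁻⁷/1.27×10⁻³) = 0.0245 m/s.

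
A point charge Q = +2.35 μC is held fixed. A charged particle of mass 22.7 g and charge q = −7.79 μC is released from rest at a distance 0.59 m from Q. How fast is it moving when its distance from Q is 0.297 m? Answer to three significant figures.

Only the electrostatic force acts, so mechanical energy is conserved: ½mv² = U₁ − U₂ = kQq(1/r₁ − 1/r₂).
U₁ − U₂ = (8.99×10⁹ N·m²/C²)(2.35×10⁻⁶ C)(-7.79×10⁻⁶ C)(1/0.590 − 1/0.297) = 0.275 J.
v = √(2·0.275/0.0227) = 4.92 m/s.

4.92 m/s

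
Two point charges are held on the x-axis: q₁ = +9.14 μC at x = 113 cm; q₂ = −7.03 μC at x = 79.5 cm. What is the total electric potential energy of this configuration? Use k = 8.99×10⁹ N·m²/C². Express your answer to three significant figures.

The assembly work is the sum of pairwise potential energies, U = Σ_{i<j} kqᵢqⱼ/rᵢⱼ.
Pair separations: r₁₂ = 0.335 m.
U = (-1.72) = -1.72 J.

-1.72 J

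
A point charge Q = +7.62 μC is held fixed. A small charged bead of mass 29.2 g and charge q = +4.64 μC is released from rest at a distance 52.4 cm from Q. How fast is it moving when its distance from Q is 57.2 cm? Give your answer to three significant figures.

Only the electrostatic force acts, so mechanical energy is conserved: ½mv² = U₁ − U₂ = kQq(1/r₁ − 1/r₂).
U₁ − U₂ = (8.99×10⁹ N·m²/C²)(7.62×10⁻⁶ C)(4.64×10⁻⁶ C)(1/0.524 − 1/0.572) = 0.0509 J.
v = √(2·0.0509/0.0292) = 1.87 m/s.

1.87 m/s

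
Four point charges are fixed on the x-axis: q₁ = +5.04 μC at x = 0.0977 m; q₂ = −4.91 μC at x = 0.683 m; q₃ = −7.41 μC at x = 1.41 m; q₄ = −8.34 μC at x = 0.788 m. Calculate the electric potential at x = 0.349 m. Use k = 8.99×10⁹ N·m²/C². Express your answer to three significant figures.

-1.85×10⁵ V

The total potential is the scalar sum of each charge's contribution, V = Σ kqᵢ/rᵢ.
Distances from the field point to each charge: r₁ = 0.251 m, r₂ = 0.334 m, r₃ = 1.06 m, r₄ = 0.439 m.
V = k[(5.04×10⁻⁶)/(0.251) + (-4.91×10⁻⁶)/(0.334) + (-7.41×10⁻⁶)/(1.06) + (-8.34×10⁻⁶)/(0.439)] = -1.85×10⁵ V.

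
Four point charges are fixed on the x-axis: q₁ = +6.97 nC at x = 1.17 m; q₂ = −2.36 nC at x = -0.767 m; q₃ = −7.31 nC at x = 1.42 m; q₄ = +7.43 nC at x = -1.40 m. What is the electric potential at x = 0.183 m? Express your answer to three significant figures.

30.2 V

Electric potential is a scalar, so the contributions from each charge add algebraically: V = Σ kqᵢ/rᵢ.
Distances from the field point to each charge: r₁ = 0.987 m, r₂ = 0.950 m, r₃ = 1.24 m, r₄ = 1.58 m.
V = k[(6.97×10⁻⁹)/(0.987) + (-2.36×10⁻⁹)/(0.950) + (-7.31×10⁻⁹)/(1.24) + (7.43×10⁻⁹)/(1.58)] = 30.2 V.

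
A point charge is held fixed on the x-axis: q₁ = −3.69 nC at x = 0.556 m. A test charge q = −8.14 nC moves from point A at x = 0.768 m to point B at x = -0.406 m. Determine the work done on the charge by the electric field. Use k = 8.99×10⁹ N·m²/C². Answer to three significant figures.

9.93×10⁻⁷ J

The work done by the electric force is W_field = −ΔU = −q(V_B − V_A) = q(V_A − V_B).
At A: distance to the source charge is 0.212 m; V_A = kq₁/r = -156 V.
At B: distance to the source charge is 0.962 m; V_B = kq₁/r = -34.5 V.
ΔV = V_B − V_A = 122 V.
W_field = −qΔV = −(-8.14×10⁻⁹ C)(122 V) = 9.93×10⁻⁷ J.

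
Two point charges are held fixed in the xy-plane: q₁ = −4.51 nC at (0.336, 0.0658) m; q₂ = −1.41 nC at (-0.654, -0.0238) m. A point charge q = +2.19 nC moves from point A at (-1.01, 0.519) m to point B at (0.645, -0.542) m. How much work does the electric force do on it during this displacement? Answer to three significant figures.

The work done by the electric force is W_field = −ΔU = −q(V_B − V_A) = q(V_A − V_B).
At A: distances to the source charges are 1.42 m, 0.649 m; V_A = Σ kqᵢ/rᵢ = -48.1 V.
At B: distances to the source charges are 0.682 m, 1.40 m; V_B = Σ kqᵢ/rᵢ = -68.5 V.
ΔV = V_B − V_A = -20.5 V.
W_field = −qΔV = −(2.19×10⁻⁹ C)(-20.5 V) = 4.48×10⁻⁸ J.

4.48×10⁻⁸ J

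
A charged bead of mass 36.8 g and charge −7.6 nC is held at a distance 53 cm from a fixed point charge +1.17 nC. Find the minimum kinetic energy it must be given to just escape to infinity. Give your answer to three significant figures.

1.51×10⁻⁷ J

To just escape, total mechanical energy must reach zero at infinity: ½mv²_min + U = 0, so ½mv²_min = −U = |kQq|/r.
|U| = |kQq|/r = (8.99×10⁹ N·m²/C²)(1.17×10⁻⁹)(7.60×10⁻⁹)/(0.530) = 1.51×10⁻⁷ J.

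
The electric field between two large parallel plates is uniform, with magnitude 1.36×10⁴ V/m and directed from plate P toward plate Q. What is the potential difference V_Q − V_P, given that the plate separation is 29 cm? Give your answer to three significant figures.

-3940 V

In a uniform field, potential decreases in the direction of E: ΔV = −E·d for a displacement d parallel to E.
Going from P to Q is a displacement of 29 cm along the field, so V_Q − V_P = −Ed = -3940 V.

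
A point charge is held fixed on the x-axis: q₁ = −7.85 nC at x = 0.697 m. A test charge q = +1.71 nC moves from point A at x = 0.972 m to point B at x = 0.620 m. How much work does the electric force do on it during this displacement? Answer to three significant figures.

1.13×10⁻⁶ J

The work done by the electric force is W_field = −ΔU = −q(V_B − V_A) = q(V_A − V_B).
At A: distance to the source charge is 0.275 m; V_A = kq₁/r = -257 V.
At B: distance to the source charge is 0.0770 m; V_B = kq₁/r = -917 V.
ΔV = V_B − V_A = -660 V.
W_field = −qΔV = −(1.71×10⁻⁹ C)(-660 V) = 1.13×10⁻⁶ J.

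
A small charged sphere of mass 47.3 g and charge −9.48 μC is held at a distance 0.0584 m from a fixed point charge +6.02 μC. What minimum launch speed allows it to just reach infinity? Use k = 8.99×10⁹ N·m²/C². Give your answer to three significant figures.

19.3 m/s

To just escape, total mechanical energy must reach zero at infinity: ½mv²_min + U = 0, so ½mv²_min = −U = |kQq|/r.
|U| = |kQq|/r = (8.99×10⁹ N·m²/C²)(6.02×10⁻⁶)(9.48×10⁻⁶)/(0.0584) = 8.79 J.
v_min = √(2|U|/m) = √(2·8.79/0.0473) = 19.3 m/s.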